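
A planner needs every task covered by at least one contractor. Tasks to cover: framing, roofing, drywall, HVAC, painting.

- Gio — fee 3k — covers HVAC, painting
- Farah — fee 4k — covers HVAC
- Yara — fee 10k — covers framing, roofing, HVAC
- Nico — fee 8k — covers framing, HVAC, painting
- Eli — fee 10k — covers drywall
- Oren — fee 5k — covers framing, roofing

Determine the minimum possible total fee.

Choose Gio, Eli, and Oren: together they cover framing, roofing, drywall, HVAC, painting — every task.
Total fee: 3 + 10 + 5 = 18.
No cover costs less than 18.

18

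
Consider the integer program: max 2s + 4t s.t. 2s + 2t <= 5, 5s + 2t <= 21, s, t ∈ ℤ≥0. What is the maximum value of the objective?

8

(s,t)=(0,2): 2·0+2·2=4≤5, 5·0+2·2=4≤21, objective 8.
(s,t)=(1,1): 2·1+2·1=4≤5, 5·1+2·1=7≤21, objective 6.
(s,t)=(0,1): 2·0+2·1=2≤5, 5·0+2·1=2≤21, objective 4.
No feasible integer point exceeds 8.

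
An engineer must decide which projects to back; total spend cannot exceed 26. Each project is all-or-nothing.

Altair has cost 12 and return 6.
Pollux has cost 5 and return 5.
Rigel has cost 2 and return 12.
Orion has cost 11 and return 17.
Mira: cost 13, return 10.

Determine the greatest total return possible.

Take Rigel, Orion, and Mira: cost 2 + 11 + 13 = 26 ≤ 26, return 12 + 17 + 10 = 39.
No other feasible combination does better.

39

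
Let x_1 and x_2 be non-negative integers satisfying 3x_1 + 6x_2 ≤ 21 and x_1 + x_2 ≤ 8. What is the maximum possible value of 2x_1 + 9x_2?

(x_1,x_2)=(1,3) is feasible, giving 29.
(x_1,x_2)=(0,3) is feasible, giving 27.
The best lattice point is (1,3), giving 29.

29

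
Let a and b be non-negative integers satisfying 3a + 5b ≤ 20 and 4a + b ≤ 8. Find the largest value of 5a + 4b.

17

The continuous relaxation peaks at (1.18, 3.29) with value 19.06; rounding to a feasible lattice point costs some objective.
(a,b)=(1,3): 3·1+5·3=18≤20, 4·1+1·3=7≤8, objective 17.
(a,b)=(0,4): 3·0+5·4=20≤20, 4·0+1·4=4≤8, objective 16.
(a,b)=(1,2): 3·1+5·2=13≤20, 4·1+1·2=6≤8, objective 13.
The best lattice point is (1,3), giving 17.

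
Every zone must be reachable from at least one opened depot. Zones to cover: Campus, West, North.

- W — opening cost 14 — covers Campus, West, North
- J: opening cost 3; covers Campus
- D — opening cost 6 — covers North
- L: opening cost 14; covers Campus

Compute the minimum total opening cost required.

14

This is a weighted set-cover instance.
W alone covers Campus, West, North — every zone.
Total opening cost: 14.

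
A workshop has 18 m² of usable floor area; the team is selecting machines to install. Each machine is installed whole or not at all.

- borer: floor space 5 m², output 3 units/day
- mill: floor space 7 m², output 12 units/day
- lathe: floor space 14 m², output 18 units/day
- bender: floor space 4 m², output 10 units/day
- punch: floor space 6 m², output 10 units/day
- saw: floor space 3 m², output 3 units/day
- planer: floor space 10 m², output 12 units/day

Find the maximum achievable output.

This is a 0-1 knapsack instance.
Take mill, bender, and punch: floor space 7 + 4 + 6 = 17 ≤ 18, output 12 + 10 + 10 = 32.
No other feasible combination does better.

32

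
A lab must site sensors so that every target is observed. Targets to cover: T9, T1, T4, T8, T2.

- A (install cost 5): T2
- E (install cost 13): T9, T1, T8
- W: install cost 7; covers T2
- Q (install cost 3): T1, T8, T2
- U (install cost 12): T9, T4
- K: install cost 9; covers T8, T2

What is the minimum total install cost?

Choose Q and U: together they cover T9, T1, T4, T8, T2 — every target.
Total install cost: 3 + 12 = 15.

15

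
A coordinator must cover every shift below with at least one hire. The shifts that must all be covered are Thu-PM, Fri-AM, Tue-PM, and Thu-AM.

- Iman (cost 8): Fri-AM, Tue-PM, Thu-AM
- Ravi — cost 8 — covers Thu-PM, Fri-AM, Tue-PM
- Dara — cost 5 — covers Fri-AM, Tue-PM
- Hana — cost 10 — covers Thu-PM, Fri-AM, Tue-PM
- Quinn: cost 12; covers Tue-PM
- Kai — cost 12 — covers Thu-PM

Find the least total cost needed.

16

The greedy cost-per-new-shift heuristic would pick Dara, Iman, and Ravi for 21, but a cheaper cover exists.
Choose Iman and Ravi: together they cover Thu-PM, Fri-AM, Tue-PM, Thu-AM — every shift.
Total cost: 8 + 8 = 16.
No cover costs less than 16.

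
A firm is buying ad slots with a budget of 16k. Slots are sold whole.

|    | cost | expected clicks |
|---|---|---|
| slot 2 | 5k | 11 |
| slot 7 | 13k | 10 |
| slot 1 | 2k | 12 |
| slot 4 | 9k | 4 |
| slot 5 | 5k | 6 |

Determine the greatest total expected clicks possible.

slot 2 + slot 1 + slot 4: cost 5 + 2 + 9 = 16 ≤ 16, expected clicks 11 + 12 + 4 = 27.
slot 2 + slot 1 + slot 5: cost 5 + 2 + 5 = 12 ≤ 16, expected clicks 11 + 12 + 6 = 29.
slot 2 + slot 1: cost 5 + 2 = 7 ≤ 16, expected clicks 11 + 12 = 23.
Best is slot 2, slot 1, and slot 5 with total expected clicks 29.

29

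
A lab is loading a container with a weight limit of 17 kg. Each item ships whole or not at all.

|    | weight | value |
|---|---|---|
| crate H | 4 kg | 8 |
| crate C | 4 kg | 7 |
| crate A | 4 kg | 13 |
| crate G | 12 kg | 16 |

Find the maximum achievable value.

29

crate A + crate G: weight 4 + 12 = 16 ≤ 17, value 13 + 16 = 29.
crate H + crate G: weight 4 + 12 = 16 ≤ 17, value 8 + 16 = 24.
crate H + crate C + crate A: weight 4 + 4 + 4 = 12 ≤ 17, value 8 + 7 + 13 = 28.
Best is crate A and crate G with total value 29.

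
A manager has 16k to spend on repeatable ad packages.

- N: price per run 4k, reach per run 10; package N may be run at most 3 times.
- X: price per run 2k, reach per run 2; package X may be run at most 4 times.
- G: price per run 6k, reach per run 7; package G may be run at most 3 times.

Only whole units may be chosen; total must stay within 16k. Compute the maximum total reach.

N has the best ratio (10/4); taking only N gives at most 3×10 = 30 (stopped by the supply cap of 3).
Mixing does better — 3×N and 2×X: price 16 ≤ 16, reach 3·10 + 2·2 = 34.

34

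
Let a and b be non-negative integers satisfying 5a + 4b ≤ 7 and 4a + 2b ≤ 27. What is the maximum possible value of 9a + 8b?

9

Relaxing integrality, the LP optimum is 14.00 at (a,b) = (0, 1.75), which is not an integer point.
(a,b)=(1,0) is feasible, giving 9.
(a,b)=(0,1) is feasible, giving 8.
(a,b)=(0,0) is feasible, giving 0.
The best lattice point is (1,0), giving 9.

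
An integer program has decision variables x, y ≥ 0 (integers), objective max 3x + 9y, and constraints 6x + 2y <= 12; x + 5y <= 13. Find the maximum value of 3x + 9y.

21

(x,y)=(1,2): 6·1+2·2=10≤12, 1·1+5·2=11≤13, objective 21.
(x,y)=(0,2): 6·0+2·2=4≤12, 1·0+5·2=10≤13, objective 18.
(x,y)=(1,1): 6·1+2·1=8≤12, 1·1+5·1=6≤13, objective 12.
No feasible integer point exceeds 21.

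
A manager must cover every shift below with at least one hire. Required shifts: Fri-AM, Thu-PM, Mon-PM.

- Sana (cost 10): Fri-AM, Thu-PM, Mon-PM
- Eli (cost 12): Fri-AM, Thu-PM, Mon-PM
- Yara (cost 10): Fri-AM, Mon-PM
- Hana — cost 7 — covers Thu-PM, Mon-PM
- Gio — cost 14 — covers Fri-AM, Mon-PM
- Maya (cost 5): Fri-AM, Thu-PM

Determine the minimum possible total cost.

10

Sana alone covers Fri-AM, Thu-PM, Mon-PM — every shift.
Total cost: 10.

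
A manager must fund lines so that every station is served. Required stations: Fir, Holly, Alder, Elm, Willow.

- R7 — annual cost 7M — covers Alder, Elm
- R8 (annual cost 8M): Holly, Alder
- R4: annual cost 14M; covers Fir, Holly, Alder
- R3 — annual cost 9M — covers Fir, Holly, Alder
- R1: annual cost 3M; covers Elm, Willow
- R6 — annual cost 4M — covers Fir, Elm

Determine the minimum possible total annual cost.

12

Choose R3 and R1: together they cover Fir, Holly, Alder, Elm, Willow — every station.
Total annual cost: 9 + 3 = 12.
No cover costs less than 12.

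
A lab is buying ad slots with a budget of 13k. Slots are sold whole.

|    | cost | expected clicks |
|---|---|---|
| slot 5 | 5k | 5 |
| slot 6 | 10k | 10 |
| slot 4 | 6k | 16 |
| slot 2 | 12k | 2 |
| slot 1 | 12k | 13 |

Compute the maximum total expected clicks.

Take slot 5 and slot 4: cost 5 + 6 = 11 ≤ 13, expected clicks 5 + 16 = 21.
No other feasible combination does better.

21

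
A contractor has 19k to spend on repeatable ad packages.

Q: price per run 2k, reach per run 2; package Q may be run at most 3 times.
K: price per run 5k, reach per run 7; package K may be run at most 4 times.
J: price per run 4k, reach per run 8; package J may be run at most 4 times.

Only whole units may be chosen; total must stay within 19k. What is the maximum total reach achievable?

1×Q, 1×K, and 3×J: price 19 ≤ 19, reach 1·2 + 1·7 + 3·8 = 33.
1×Q and 4×J: price 18 ≤ 19, reach 1·2 + 4·8 = 34.
Best is 34.

34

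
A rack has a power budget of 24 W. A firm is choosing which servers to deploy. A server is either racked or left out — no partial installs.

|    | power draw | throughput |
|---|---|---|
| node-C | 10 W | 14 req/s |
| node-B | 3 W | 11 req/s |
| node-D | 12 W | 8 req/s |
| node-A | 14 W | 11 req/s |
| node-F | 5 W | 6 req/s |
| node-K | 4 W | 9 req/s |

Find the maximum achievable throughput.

node-C + node-B + node-K: power draw 10 + 3 + 4 = 17 ≤ 24, throughput 14 + 11 + 9 = 34.
node-C + node-B + node-F + node-K: power draw 10 + 3 + 5 + 4 = 22 ≤ 24, throughput 14 + 11 + 6 + 9 = 40.
Best is node-C, node-B, node-F, and node-K with total throughput 40.

40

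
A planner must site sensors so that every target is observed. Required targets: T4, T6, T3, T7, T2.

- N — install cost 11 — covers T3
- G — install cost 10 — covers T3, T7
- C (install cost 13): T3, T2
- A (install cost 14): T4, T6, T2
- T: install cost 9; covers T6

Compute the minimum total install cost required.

24

Choose G and A: together they cover T4, T6, T3, T7, T2 — every target.
Total install cost: 10 + 14 = 24.
No cover costs less than 24.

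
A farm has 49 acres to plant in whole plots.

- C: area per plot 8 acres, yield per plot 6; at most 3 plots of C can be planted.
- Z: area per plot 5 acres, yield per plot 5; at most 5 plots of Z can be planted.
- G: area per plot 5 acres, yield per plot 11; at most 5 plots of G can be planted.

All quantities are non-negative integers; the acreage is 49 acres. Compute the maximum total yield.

76

4×Z and 5×G: area 45 ≤ 49, yield 4·5 + 5·11 = 75.
1×C, 3×Z, and 5×G: area 48 ≤ 49, yield 1·6 + 3·5 + 5·11 = 76.
Best is 76.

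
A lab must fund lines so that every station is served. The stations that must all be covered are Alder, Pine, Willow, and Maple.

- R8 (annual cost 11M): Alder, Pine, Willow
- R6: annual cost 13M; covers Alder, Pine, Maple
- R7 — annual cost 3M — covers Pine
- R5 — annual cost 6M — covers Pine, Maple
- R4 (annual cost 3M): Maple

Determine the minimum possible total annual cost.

The greedy cost-per-new-station heuristic would pick R7, R4, and R8 for 17, but a cheaper cover exists.
Choose R8 and R4: together they cover Alder, Pine, Willow, Maple — every station.
Total annual cost: 11 + 3 = 14.
No cover costs less than 14.

14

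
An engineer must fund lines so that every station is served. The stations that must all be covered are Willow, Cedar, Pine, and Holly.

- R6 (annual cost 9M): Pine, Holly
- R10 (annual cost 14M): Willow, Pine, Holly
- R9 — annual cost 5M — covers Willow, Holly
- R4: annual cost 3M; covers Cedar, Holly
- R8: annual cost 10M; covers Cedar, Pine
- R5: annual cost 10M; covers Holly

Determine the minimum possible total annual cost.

The greedy cost-per-new-station heuristic would pick R4, R9, and R6 for 17, but a cheaper cover exists.
Choose R9 and R8: together they cover Willow, Cedar, Pine, Holly — every station.
Total annual cost: 5 + 10 = 15.
No cover costs less than 15.

15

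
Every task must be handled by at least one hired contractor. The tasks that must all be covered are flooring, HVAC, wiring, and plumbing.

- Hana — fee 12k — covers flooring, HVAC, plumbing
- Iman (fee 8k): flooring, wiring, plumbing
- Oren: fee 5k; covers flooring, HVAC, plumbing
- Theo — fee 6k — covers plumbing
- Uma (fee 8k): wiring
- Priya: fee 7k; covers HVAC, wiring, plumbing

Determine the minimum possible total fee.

12

Choose Oren and Priya: together they cover flooring, HVAC, wiring, plumbing — every task.
Total fee: 5 + 7 = 12.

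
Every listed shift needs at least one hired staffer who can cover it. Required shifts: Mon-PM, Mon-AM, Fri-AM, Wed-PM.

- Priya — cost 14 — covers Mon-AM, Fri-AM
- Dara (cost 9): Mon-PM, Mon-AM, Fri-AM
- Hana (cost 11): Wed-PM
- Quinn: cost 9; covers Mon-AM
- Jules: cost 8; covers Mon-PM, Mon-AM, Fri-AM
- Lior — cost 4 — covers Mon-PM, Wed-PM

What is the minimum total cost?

12

Choose Jules and Lior: together they cover Mon-PM, Mon-AM, Fri-AM, Wed-PM — every shift.
Total cost: 8 + 4 = 12.
No cover costs less than 12.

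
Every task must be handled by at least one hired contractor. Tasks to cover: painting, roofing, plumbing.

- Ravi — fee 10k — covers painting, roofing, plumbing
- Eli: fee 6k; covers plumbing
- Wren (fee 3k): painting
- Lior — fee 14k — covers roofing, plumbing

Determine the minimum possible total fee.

Ravi alone covers painting, roofing, plumbing — every task.
Total fee: 10.

10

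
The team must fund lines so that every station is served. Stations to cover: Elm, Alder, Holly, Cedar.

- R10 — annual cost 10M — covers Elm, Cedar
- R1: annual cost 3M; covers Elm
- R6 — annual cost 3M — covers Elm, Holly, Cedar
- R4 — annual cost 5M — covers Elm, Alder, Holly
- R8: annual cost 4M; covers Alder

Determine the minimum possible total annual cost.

7

Choose R6 and R8: together they cover Elm, Alder, Holly, Cedar — every station.
Total annual cost: 3 + 4 = 7.
No cover costs less than 7.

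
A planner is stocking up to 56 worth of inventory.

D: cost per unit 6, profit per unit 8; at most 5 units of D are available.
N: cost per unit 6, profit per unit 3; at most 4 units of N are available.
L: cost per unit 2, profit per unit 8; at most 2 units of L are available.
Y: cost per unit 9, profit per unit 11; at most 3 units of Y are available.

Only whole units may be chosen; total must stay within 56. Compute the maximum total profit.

81

5×D, 2×L, and 2×Y: cost 52 ≤ 56, profit 5·8 + 2·8 + 2·11 = 78.
4×D, 2×L, and 3×Y: cost 55 ≤ 56, profit 4·8 + 2·8 + 3·11 = 81.
Best is 81.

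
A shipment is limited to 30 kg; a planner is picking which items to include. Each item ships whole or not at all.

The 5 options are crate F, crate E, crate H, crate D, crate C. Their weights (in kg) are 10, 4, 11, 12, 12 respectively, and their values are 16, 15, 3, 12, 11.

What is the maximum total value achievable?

43

Allowing fractional choices, the relaxed optimum would be about 46.7, but items are indivisible.
crate E + crate D + crate C: weight 4 + 12 + 12 = 28 ≤ 30, value 15 + 12 + 11 = 38.
crate F + crate E + crate C: weight 10 + 4 + 12 = 26 ≤ 30, value 16 + 15 + 11 = 42.
crate F + crate E + crate D: weight 10 + 4 + 12 = 26 ≤ 30, value 16 + 15 + 12 = 43.
Best is crate F, crate E, and crate D with total value 43.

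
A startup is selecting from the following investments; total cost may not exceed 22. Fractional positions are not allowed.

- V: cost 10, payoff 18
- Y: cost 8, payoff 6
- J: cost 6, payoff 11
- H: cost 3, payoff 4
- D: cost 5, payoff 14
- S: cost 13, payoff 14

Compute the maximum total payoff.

43

This is a 0-1 knapsack instance.
V + J + D: cost 10 + 6 + 5 = 21 ≤ 22, payoff 18 + 11 + 14 = 43.
Y + J + H + D: cost 8 + 6 + 3 + 5 = 22 ≤ 22, payoff 6 + 11 + 4 + 14 = 35.
V + H + D: cost 10 + 3 + 5 = 18 ≤ 22, payoff 18 + 4 + 14 = 36.
Best is V, J, and D with total payoff 43.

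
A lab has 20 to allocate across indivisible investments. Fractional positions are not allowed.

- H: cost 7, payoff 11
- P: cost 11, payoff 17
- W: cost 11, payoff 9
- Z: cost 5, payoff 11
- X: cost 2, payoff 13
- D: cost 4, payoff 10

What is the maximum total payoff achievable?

45

Allowing fractional choices, the relaxed optimum would be about 48.1, but investments are indivisible.
P + Z + X: cost 11 + 5 + 2 = 18 ≤ 20, payoff 17 + 11 + 13 = 41.
H + Z + X + D: cost 7 + 5 + 2 + 4 = 18 ≤ 20, payoff 11 + 11 + 13 + 10 = 45.
H + P + X: cost 7 + 11 + 2 = 20 ≤ 20, payoff 11 + 17 + 13 = 41.
Best is H, Z, X, and D with total payoff 45.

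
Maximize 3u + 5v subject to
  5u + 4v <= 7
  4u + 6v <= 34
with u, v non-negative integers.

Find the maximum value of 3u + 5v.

Relaxing integrality, the LP optimum is 8.75 at (u,v) = (0, 1.75), which is not an integer point.
(u,v)=(0,1) is feasible, giving 5.
(u,v)=(1,0) is feasible, giving 3.
(u,v)=(0,0) is feasible, giving 0.
The best lattice point is (0,1), giving 5.

5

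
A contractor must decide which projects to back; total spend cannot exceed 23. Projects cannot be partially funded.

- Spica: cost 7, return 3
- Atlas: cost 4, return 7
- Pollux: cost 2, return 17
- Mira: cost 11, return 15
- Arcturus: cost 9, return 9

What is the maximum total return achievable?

41

This is an integer program with binary decision variables.
Allowing fractional choices, the relaxed optimum would be about 45.0, but projects are indivisible.
Pollux + Mira + Arcturus: cost 2 + 11 + 9 = 22 ≤ 23, return 17 + 15 + 9 = 41.
Spica + Atlas + Pollux + Arcturus: cost 7 + 4 + 2 + 9 = 22 ≤ 23, return 3 + 7 + 17 + 9 = 36.
Atlas + Pollux + Mira: cost 4 + 2 + 11 = 17 ≤ 23, return 7 + 17 + 15 = 39.
Best is Pollux, Mira, and Arcturus with total return 41.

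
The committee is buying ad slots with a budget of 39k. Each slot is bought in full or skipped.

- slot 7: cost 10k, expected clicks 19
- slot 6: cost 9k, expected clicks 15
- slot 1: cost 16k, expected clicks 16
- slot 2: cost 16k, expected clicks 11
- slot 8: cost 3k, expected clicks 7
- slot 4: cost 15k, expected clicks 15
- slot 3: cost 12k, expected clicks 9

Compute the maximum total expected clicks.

Treat it as a binary knapsack problem.
slot 7 + slot 6 + slot 1 + slot 8: cost 10 + 9 + 16 + 3 = 38 ≤ 39, expected clicks 19 + 15 + 16 + 7 = 57.
slot 7 + slot 6 + slot 2 + slot 8: cost 10 + 9 + 16 + 3 = 38 ≤ 39, expected clicks 19 + 15 + 11 + 7 = 52.
slot 7 + slot 6 + slot 8 + slot 4: cost 10 + 9 + 3 + 15 = 37 ≤ 39, expected clicks 19 + 15 + 7 + 15 = 56.
Best is slot 7, slot 6, slot 1, and slot 8 with total expected clicks 57.

57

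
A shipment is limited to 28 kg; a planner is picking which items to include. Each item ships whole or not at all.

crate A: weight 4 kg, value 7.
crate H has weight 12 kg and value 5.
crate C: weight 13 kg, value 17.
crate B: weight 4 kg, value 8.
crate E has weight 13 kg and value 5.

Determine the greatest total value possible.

Take crate A, crate C, and crate B: weight 4 + 13 + 4 = 21 ≤ 28, value 7 + 17 + 8 = 32.
No other feasible combination does better.

32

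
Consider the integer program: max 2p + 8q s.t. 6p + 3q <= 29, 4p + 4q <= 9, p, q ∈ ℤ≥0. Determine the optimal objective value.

(p,q)=(0,2): 6·0+3·2=6≤29, 4·0+4·2=8≤9, objective 16.
(p,q)=(1,1): 6·1+3·1=9≤29, 4·1+4·1=8≤9, objective 10.
(p,q)=(0,1): 6·0+3·1=3≤29, 4·0+4·1=4≤9, objective 8.
The best lattice point is (0,2), giving 16.

16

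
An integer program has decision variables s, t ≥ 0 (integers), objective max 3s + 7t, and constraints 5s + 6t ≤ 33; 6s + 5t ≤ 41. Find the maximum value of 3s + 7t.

The continuous relaxation peaks at (0, 5.5) with value 38.50; rounding to a feasible lattice point costs some objective.
(s,t)=(0,5): 5·0+6·5=30≤33, 6·0+5·5=25≤41, objective 35.
(s,t)=(1,4): 5·1+6·4=29≤33, 6·1+5·4=26≤41, objective 31.
(s,t)=(0,4): 5·0+6·4=24≤33, 6·0+5·4=20≤41, objective 28.
The best lattice point is (0,5), giving 35.

35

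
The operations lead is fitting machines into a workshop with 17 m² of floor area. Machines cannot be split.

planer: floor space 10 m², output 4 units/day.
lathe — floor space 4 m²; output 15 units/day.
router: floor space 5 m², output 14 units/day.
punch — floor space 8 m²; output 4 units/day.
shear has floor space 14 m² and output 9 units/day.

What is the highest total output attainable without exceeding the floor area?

Allowing fractional choices, the relaxed optimum would be about 34.1, but machines are indivisible.
lathe + punch: floor space 4 + 8 = 12 ≤ 17, output 15 + 4 = 19.
lathe + router + punch: floor space 4 + 5 + 8 = 17 ≤ 17, output 15 + 14 + 4 = 33.
lathe + router: floor space 4 + 5 = 9 ≤ 17, output 15 + 14 = 29.
Best is lathe, router, and punch with total output 33.

33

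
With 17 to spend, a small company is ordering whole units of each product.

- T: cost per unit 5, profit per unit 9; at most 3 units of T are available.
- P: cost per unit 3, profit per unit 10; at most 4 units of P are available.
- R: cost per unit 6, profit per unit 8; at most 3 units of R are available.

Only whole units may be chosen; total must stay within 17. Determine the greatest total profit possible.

49

This is a bounded integer knapsack.
Take 1×T and 4×P: cost 17 ≤ 17, profit 1·9 + 4·10 = 49.
P has the best ratio (10/3) and is taken to its limit of 4; remaining capacity is filled optimally with the others.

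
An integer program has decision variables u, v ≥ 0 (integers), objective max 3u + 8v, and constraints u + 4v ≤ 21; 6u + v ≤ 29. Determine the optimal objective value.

44

The continuous relaxation peaks at (4.13, 4.22) with value 46.13; rounding to a feasible lattice point costs some objective.
(u,v)=(4,4) is feasible, giving 44.
(u,v)=(3,4) is feasible, giving 41.
(u,v)=(4,3) is feasible, giving 36.
No feasible integer point exceeds 44.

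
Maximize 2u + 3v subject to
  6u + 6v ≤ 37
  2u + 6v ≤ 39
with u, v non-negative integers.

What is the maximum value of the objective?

The continuous relaxation peaks at (0, 6.17) with value 18.50; rounding to a feasible lattice point costs some objective.
(u,v)=(0,6): 6·0+6·6=36≤37, 2·0+6·6=36≤39, objective 18.
(u,v)=(1,5): 6·1+6·5=36≤37, 2·1+6·5=32≤39, objective 17.
(u,v)=(0,5): 6·0+6·5=30≤37, 2·0+6·5=30≤39, objective 15.
The best lattice point is (0,6), giving 18.

18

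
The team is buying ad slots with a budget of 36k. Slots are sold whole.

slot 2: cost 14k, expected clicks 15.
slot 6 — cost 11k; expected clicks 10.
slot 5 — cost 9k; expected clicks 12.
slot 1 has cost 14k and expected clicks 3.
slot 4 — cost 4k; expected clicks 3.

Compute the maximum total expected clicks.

37

Take slot 2, slot 6, and slot 5: cost 14 + 11 + 9 = 34 ≤ 36, expected clicks 15 + 10 + 12 = 37.
No other feasible combination does better.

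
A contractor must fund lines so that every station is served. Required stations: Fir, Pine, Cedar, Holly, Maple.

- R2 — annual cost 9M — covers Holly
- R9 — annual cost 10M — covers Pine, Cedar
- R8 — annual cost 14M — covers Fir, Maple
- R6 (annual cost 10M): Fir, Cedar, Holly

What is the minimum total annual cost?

Choose R2, R9, and R8: together they cover Fir, Pine, Cedar, Holly, Maple — every station.
Total annual cost: 9 + 10 + 14 = 33.

33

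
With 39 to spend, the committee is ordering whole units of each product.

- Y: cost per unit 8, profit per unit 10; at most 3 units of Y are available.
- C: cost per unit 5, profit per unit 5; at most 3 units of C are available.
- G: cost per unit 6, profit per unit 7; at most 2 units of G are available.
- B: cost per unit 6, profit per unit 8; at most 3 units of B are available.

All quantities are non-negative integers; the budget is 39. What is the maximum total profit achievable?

This is a bounded integer knapsack.
B has the best ratio (8/6); taking only B gives at most 3×8 = 24 (stopped by the supply cap of 3).
Mixing does better — 2×Y, 1×C, and 3×B: cost 39 ≤ 39, profit 2·10 + 1·5 + 3·8 = 49.

49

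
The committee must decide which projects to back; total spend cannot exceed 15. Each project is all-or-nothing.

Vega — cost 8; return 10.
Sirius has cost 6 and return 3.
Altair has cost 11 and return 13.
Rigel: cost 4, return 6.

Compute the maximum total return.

19

Allowing fractional choices, the relaxed optimum would be about 19.5, but projects are indivisible.
Altair + Rigel: cost 11 + 4 = 15 ≤ 15, return 13 + 6 = 19.
Vega + Rigel: cost 8 + 4 = 12 ≤ 15, return 10 + 6 = 16.
Best is Altair and Rigel with total return 19.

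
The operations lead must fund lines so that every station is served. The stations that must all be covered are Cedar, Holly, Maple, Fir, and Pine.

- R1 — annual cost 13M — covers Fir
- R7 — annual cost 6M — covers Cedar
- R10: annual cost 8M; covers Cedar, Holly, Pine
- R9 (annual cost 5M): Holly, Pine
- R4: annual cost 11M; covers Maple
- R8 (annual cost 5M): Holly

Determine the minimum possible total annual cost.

The greedy cost-per-new-station heuristic would pick R9, R7, R4, and R1 for 35, but a cheaper cover exists.
Choose R1, R10, and R4: together they cover Cedar, Holly, Maple, Fir, Pine — every station.
Total annual cost: 13 + 8 + 11 = 32.
No cover costs less than 32.

32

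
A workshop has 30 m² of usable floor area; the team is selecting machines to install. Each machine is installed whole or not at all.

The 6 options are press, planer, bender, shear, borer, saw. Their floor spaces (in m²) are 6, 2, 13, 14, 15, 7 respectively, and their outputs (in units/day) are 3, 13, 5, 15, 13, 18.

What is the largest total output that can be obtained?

Allowing fractional choices, the relaxed optimum would be about 52.1, but machines are indivisible.
planer + shear + saw: floor space 2 + 14 + 7 = 23 ≤ 30, output 13 + 15 + 18 = 46.
press + planer + shear + saw: floor space 6 + 2 + 14 + 7 = 29 ≤ 30, output 3 + 13 + 15 + 18 = 49.
press + planer + borer + saw: floor space 6 + 2 + 15 + 7 = 30 ≤ 30, output 3 + 13 + 13 + 18 = 47.
Best is press, planer, shear, and saw with total output 49.

49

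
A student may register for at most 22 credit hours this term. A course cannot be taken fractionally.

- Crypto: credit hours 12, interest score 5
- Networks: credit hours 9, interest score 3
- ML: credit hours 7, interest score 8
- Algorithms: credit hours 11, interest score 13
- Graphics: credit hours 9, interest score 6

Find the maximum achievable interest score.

21

This is a 0-1 knapsack instance.
Allowing fractional choices, the relaxed optimum would be about 23.7, but courses are indivisible.
Networks + Algorithms: credit hours 9 + 11 = 20 ≤ 22, interest score 3 + 13 = 16.
ML + Algorithms: credit hours 7 + 11 = 18 ≤ 22, interest score 8 + 13 = 21.
Algorithms + Graphics: credit hours 11 + 9 = 20 ≤ 22, interest score 13 + 6 = 19.
Best is ML and Algorithms with total interest score 21.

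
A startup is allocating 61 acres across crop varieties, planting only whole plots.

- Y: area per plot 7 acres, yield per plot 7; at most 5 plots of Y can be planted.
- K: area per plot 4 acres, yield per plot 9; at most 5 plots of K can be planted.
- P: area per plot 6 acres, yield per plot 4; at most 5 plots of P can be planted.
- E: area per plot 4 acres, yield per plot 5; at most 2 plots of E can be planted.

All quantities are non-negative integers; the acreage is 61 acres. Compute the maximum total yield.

85

K has the best ratio (9/4); taking only K gives at most 5×9 = 45 (stopped by the supply cap of 5).
Mixing does better — 5×Y, 5×K, and 1×E: area 59 ≤ 61, yield 5·7 + 5·9 + 1·5 = 85.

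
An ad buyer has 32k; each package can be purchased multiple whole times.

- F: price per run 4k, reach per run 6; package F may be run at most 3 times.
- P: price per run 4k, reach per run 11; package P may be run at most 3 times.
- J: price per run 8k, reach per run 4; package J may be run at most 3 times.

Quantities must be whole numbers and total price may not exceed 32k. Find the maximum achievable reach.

55

This is a bounded integer knapsack.
3×F and 3×P: price 24 ≤ 32, reach 3·6 + 3·11 = 51.
3×F, 3×P, and 1×J: price 32 ≤ 32, reach 3·6 + 3·11 + 1·4 = 55.
Best is 55.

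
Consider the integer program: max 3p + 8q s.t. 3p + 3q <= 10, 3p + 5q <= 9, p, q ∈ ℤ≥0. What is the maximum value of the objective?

11

The continuous relaxation peaks at (0, 1.8) with value 14.40; rounding to a feasible lattice point costs some objective.
(p,q)=(1,1): 3·1+3·1=6≤10, 3·1+5·1=8≤9, objective 11.
(p,q)=(0,1): 3·0+3·1=3≤10, 3·0+5·1=5≤9, objective 8.
(p,q)=(2,0): 3·2+3·0=6≤10, 3·2+5·0=6≤9, objective 6.
No feasible integer point exceeds 11.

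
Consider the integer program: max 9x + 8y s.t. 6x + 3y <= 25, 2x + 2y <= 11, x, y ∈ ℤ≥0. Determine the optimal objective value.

Relaxing integrality, the LP optimum is 46.83 at (x,y) = (2.83, 2.67), which is not an integer point.
(x,y)=(3,2): 6·3+3·2=24≤25, 2·3+2·2=10≤11, objective 43.
(x,y)=(2,3): 6·2+3·3=21≤25, 2·2+2·3=10≤11, objective 42.
The best lattice point is (3,2), giving 43.

43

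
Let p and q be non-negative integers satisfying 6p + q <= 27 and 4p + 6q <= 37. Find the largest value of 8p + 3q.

Relaxing integrality, the LP optimum is 41.94 at (p,q) = (3.91, 3.56), which is not an integer point.
(p,q)=(4,3): 6·4+1·3=27≤27, 4·4+6·3=34≤37, objective 41.
(p,q)=(4,2): 6·4+1·2=26≤27, 4·4+6·2=28≤37, objective 38.
(p,q)=(3,4): 6·3+1·4=22≤27, 4·3+6·4=36≤37, objective 36.
Maximum is 41 at (p,q)=(4,3).

41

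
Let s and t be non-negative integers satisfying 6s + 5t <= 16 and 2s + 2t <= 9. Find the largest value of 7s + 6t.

(s,t)=(1,2) is feasible, giving 19.
(s,t)=(0,3) is feasible, giving 18.
(s,t)=(1,1) is feasible, giving 13.
(s,t)=(0,2) is feasible, giving 12.
No feasible integer point exceeds 19.

19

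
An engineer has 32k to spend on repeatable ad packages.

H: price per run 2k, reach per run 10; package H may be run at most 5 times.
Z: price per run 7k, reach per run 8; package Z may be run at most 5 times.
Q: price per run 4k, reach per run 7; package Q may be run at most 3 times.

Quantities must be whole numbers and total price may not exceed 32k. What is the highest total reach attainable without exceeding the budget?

80

5×H, 1×Z, and 3×Q: price 29 ≤ 32, reach 5·10 + 1·8 + 3·7 = 79.
5×H, 2×Z, and 2×Q: price 32 ≤ 32, reach 5·10 + 2·8 + 2·7 = 80.
Best is 80.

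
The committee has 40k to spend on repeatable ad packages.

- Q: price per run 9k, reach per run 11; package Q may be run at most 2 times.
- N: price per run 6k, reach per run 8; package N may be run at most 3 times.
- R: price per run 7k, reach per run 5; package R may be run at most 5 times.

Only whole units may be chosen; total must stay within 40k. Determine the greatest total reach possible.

This is a bounded integer knapsack.
N has the best ratio (8/6); taking only N gives at most 3×8 = 24 (stopped by the supply cap of 3).
Mixing does better — 2×Q and 3×N: price 36 ≤ 40, reach 2·11 + 3·8 = 46.

46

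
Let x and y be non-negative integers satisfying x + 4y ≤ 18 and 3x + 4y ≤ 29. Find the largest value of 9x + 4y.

Relaxing integrality, the LP optimum is 87.00 at (x,y) = (9.67, 0), which is not an integer point.
(x,y)=(9,0): 1·9+4·0=9≤18, 3·9+4·0=27≤29, objective 81.
(x,y)=(8,1): 1·8+4·1=12≤18, 3·8+4·1=28≤29, objective 76.
Maximum is 81 at (x,y)=(9,0).

81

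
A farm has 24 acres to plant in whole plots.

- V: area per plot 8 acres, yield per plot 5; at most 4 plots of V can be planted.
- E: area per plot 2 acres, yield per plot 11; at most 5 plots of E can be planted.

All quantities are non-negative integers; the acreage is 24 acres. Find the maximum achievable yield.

60

Take 1×V and 5×E: area 18 ≤ 24, yield 1·5 + 5·11 = 60.
E has the best ratio (11/2) and is taken to its limit of 5; remaining capacity is filled optimally with the others.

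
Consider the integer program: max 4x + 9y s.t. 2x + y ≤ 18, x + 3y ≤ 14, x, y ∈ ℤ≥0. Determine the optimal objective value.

(x,y)=(8,2) is feasible, giving 50.
(x,y)=(7,2) is feasible, giving 46.
(x,y)=(8,1) is feasible, giving 41.
(x,y)=(7,1) is feasible, giving 37.
No feasible integer point exceeds 50.

50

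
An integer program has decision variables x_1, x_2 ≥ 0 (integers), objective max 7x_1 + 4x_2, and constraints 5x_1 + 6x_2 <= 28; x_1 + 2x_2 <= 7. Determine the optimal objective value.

Relaxing integrality, the LP optimum is 39.20 at (x_1,x_2) = (5.6, 0), which is not an integer point.
(x_1,x_2)=(5,0): 5·5+6·0=25≤28, 1·5+2·0=5≤7, objective 35.
(x_1,x_2)=(4,1): 5·4+6·1=26≤28, 1·4+2·1=6≤7, objective 32.
(x_1,x_2)=(4,0): 5·4+6·0=20≤28, 1·4+2·0=4≤7, objective 28.
The best lattice point is (5,0), giving 35.

35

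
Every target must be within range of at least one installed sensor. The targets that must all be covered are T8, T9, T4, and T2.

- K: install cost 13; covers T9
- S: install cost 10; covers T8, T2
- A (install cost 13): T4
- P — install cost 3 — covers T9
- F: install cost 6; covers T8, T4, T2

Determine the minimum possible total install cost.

This is a weighted set-cover instance.
Choose P and F: together they cover T8, T9, T4, T2 — every target.
Total install cost: 3 + 6 = 9.
No cover costs less than 9.

9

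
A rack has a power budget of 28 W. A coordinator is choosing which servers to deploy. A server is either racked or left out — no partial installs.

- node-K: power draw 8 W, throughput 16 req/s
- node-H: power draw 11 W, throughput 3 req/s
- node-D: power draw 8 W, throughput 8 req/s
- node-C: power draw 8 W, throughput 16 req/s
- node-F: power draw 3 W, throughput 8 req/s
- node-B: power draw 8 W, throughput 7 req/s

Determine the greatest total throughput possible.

48

Allowing fractional choices, the relaxed optimum would be about 48.9, but servers are indivisible.
node-K + node-D + node-C + node-F: power draw 8 + 8 + 8 + 3 = 27 ≤ 28, throughput 16 + 8 + 16 + 8 = 48.
node-K + node-C + node-F + node-B: power draw 8 + 8 + 3 + 8 = 27 ≤ 28, throughput 16 + 16 + 8 + 7 = 47.
node-K + node-C + node-F: power draw 8 + 8 + 3 = 19 ≤ 28, throughput 16 + 16 + 8 = 40.
Best is node-K, node-D, node-C, and node-F with total throughput 48.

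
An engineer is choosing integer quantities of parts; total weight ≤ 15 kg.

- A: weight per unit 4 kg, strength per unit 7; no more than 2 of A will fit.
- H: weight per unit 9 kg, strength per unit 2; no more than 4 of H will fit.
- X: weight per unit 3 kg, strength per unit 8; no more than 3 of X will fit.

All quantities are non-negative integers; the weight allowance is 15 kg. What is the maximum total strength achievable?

2×A and 2×X: weight 14 ≤ 15, strength 2·7 + 2·8 = 30.
1×A and 3×X: weight 13 ≤ 15, strength 1·7 + 3·8 = 31.
Best is 31.

31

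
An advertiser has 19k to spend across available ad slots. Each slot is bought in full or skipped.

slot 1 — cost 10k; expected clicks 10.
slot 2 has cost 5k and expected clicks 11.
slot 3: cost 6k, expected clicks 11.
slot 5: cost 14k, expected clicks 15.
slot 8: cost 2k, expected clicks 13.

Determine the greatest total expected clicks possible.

Allowing fractional choices, the relaxed optimum would be about 41.4, but ad slots are indivisible.
slot 1 + slot 2 + slot 8: cost 10 + 5 + 2 = 17 ≤ 19, expected clicks 10 + 11 + 13 = 34.
slot 2 + slot 3 + slot 8: cost 5 + 6 + 2 = 13 ≤ 19, expected clicks 11 + 11 + 13 = 35.
Best is slot 2, slot 3, and slot 8 with total expected clicks 35.

35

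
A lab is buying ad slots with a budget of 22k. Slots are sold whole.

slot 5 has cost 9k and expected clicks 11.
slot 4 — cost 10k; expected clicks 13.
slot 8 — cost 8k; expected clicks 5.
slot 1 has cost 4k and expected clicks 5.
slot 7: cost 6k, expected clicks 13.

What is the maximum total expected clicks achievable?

31

slot 5 + slot 1 + slot 7: cost 9 + 4 + 6 = 19 ≤ 22, expected clicks 11 + 5 + 13 = 29.
slot 4 + slot 1 + slot 7: cost 10 + 4 + 6 = 20 ≤ 22, expected clicks 13 + 5 + 13 = 31.
Best is slot 4, slot 1, and slot 7 with total expected clicks 31.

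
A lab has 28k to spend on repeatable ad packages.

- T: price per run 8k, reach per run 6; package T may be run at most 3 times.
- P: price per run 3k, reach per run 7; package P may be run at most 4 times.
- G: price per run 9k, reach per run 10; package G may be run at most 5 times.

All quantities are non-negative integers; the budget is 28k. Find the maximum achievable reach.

3×P and 2×G: price 27 ≤ 28, reach 3·7 + 2·10 = 41.
2×T and 4×P: price 28 ≤ 28, reach 2·6 + 4·7 = 40.
Best is 41.

41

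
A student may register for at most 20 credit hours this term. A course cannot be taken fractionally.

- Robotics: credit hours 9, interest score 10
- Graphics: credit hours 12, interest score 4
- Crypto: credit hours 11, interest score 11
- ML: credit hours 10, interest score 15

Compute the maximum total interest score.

Treat it as a binary knapsack problem.
Robotics + Crypto: credit hours 9 + 11 = 20 ≤ 20, interest score 10 + 11 = 21.
ML: credit hours 10 ≤ 20, interest score 15.
Robotics + ML: credit hours 9 + 10 = 19 ≤ 20, interest score 10 + 15 = 25.
Best is Robotics and ML with total interest score 25.

25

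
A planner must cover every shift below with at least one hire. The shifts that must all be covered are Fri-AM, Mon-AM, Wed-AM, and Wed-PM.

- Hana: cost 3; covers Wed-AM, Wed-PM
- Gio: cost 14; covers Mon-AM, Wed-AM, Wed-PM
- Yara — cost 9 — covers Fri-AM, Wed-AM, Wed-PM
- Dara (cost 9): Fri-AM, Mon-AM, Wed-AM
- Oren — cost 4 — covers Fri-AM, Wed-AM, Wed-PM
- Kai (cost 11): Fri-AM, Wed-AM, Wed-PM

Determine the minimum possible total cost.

12

The greedy cost-per-new-shift heuristic would pick Oren and Dara for 13, but a cheaper cover exists.
Choose Hana and Dara: together they cover Fri-AM, Mon-AM, Wed-AM, Wed-PM — every shift.
Total cost: 3 + 9 = 12.
No cover costs less than 12.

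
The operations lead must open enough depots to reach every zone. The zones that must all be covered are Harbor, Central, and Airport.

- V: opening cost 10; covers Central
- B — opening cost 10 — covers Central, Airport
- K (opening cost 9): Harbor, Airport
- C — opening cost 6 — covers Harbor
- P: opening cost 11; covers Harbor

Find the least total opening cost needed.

16

The greedy cost-per-new-zone heuristic would pick K and V for 19, but a cheaper cover exists.
Choose B and C: together they cover Harbor, Central, Airport — every zone.
Total opening cost: 10 + 6 = 16.
No cover costs less than 16.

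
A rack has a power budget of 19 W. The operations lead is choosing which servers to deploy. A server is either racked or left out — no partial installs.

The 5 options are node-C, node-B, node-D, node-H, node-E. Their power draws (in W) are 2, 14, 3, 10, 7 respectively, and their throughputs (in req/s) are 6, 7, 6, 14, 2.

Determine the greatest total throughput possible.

Allowing fractional choices, the relaxed optimum would be about 28.0, but servers are indivisible.
node-C + node-H + node-E: power draw 2 + 10 + 7 = 19 ≤ 19, throughput 6 + 14 + 2 = 22.
node-C + node-D + node-H: power draw 2 + 3 + 10 = 15 ≤ 19, throughput 6 + 6 + 14 = 26.
Best is node-C, node-D, and node-H with total throughput 26.

26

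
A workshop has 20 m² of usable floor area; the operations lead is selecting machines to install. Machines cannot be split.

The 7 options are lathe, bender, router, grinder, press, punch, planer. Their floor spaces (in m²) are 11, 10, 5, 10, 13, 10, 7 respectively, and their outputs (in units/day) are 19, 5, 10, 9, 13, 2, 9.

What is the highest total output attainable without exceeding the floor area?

29

lathe + planer: floor space 11 + 7 = 18 ≤ 20, output 19 + 9 = 28.
lathe + router: floor space 11 + 5 = 16 ≤ 20, output 19 + 10 = 29.
Best is lathe and router with total output 29.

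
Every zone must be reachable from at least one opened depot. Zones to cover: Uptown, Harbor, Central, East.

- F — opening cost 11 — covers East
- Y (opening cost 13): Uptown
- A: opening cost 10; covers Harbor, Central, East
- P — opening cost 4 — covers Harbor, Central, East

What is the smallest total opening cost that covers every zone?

17

Choose Y and P: together they cover Uptown, Harbor, Central, East — every zone.
Total opening cost: 13 + 4 = 17.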